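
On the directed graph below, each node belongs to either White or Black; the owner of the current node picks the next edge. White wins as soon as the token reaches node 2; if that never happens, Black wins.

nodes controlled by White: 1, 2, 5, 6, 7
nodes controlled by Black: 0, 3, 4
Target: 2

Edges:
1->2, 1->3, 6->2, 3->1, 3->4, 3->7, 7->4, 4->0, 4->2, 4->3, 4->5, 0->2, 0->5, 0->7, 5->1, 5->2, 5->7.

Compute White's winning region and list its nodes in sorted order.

1, 2, 5, 6

A0 = {2}
A1: add {1, 5, 6} — 1 (White) has 1→2; 5 (White) has 5→2; 6 (White) has 6→2.
A2 = A1; e.g. 0 (Black) can still go to 7. Fixed point.
White's winning region = {1, 2, 5, 6}.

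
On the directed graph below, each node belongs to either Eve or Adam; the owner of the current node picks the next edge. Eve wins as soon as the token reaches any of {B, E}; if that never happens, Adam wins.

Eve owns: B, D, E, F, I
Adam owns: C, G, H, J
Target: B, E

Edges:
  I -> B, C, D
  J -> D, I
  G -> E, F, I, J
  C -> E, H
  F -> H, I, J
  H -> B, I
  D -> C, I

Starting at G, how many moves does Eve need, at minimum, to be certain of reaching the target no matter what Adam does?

A0 = {B, E}
A1: add {I} — I (Eve) has I→B.
A2: add {D, F, H} — D (Eve) has D→I; F (Eve) has F→I; H (Adam): all of {B, I} already in.
A3: add {C, J} — C (Adam): all of {E, H} already in; J (Adam): all of {D, I} already in.
A4: add {G} — G (Adam): all of {E, F, I, J} already in.
A4 = all vertices. Fixed point.
G enters the attractor at level 4, so Eve can force the target in 4 moves from there.

4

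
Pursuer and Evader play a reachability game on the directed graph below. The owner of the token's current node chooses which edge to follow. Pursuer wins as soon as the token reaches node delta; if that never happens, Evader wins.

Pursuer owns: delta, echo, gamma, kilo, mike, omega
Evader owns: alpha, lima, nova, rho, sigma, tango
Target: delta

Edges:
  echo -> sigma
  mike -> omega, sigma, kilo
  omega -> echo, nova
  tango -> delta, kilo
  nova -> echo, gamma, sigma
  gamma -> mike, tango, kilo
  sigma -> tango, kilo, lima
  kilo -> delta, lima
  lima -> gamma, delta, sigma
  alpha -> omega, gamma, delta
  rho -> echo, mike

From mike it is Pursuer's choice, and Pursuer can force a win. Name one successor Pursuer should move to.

A0 = {delta}
A1: add {kilo} — kilo (Pursuer) has kilo→delta.
A2: add {gamma, mike, tango} — mike (Pursuer) has mike→kilo; tango (Evader): all of {delta, kilo} already in; gamma (Pursuer) has gamma→kilo.
A3 = A2; e.g. echo (Pursuer) has no edge into A2. Fixed point.
From mike, successor kilo is in the attractor (rank 1); the other successors omega, sigma are not.

kilo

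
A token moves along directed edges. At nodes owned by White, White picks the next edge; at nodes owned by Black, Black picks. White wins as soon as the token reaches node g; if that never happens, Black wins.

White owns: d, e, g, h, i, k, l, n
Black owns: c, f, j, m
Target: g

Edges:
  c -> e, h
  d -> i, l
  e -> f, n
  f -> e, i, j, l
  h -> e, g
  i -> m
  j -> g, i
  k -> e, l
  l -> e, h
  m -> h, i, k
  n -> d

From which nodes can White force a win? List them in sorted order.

c, d, e, g, h, k, l, n

A0 = {g}
A1: add {h} — h (White) has h→g.
A2: add {l} — l (White) has l→h.
A3: add {d, k} — d (White) has d→l; k (White) has k→l.
A4: add {n} — n (White) has n→d.
A5: add {e} — e (White) has e→n.
A6: add {c} — c (Black): all of {e, h} already in.
A7 = A6; e.g. f (Black) can still go to i. Fixed point.
White's winning region = {c, d, e, g, h, k, l, n}.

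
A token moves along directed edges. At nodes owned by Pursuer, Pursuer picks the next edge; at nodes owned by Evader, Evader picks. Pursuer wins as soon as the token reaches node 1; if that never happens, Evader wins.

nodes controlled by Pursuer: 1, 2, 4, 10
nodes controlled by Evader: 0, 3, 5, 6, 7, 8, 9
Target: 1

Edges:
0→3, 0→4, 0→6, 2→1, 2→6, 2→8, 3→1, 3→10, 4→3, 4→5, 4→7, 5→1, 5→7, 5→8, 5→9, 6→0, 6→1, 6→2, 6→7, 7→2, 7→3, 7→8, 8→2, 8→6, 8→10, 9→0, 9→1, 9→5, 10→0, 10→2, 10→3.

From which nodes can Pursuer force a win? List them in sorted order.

A0 = {1}
A1: add {2} — 2 (Pursuer) has 2→1.
A2: add {10} — 10 (Pursuer) has 10→2.
A3: add {3} — 3 (Evader): all of {1, 10} already in.
A4: add {4} — 4 (Pursuer) has 4→3.
A5 = A4; e.g. 0 (Evader) can still go to 6. Fixed point.
Pursuer's winning region = {1, 2, 3, 4, 10}.

1, 2, 3, 4, 10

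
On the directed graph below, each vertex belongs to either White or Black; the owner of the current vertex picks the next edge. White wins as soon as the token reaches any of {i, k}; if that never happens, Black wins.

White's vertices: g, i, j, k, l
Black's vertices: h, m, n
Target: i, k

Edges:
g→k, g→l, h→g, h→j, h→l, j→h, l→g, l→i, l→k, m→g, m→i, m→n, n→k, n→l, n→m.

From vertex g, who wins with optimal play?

A0 = {i, k}
A1: add {g, l} — g (White) has g→k; l (White) has l→i.
A2 = A1; e.g. h (Black) can still go to j. Fixed point.
g ∈ A1, so White can force the target.

White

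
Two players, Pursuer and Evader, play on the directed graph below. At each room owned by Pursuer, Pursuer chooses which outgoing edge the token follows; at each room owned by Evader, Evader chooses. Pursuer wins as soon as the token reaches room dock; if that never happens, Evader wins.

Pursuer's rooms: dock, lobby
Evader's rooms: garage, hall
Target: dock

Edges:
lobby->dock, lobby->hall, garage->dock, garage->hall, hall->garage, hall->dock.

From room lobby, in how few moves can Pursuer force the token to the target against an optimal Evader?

1

A0 = {dock}
A1: add {lobby} — lobby (Pursuer) has lobby→dock.
A2 = A1; e.g. garage (Evader) can still go to hall. Fixed point.
lobby enters the attractor at level 1, so Pursuer can force the target in 1 move from there.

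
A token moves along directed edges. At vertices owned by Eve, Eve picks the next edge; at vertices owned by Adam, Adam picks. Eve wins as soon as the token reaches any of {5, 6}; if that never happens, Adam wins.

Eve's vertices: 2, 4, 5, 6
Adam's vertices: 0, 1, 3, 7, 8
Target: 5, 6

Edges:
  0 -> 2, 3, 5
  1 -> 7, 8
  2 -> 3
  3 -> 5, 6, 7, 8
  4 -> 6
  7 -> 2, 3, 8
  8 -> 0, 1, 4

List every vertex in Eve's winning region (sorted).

4, 5, 6

A0 = {5, 6}
A1: add {4} — 4 (Eve) has 4→6.
A2 = A1; e.g. 0 (Adam) can still go to 2. Fixed point.
Eve's winning region = {4, 5, 6}.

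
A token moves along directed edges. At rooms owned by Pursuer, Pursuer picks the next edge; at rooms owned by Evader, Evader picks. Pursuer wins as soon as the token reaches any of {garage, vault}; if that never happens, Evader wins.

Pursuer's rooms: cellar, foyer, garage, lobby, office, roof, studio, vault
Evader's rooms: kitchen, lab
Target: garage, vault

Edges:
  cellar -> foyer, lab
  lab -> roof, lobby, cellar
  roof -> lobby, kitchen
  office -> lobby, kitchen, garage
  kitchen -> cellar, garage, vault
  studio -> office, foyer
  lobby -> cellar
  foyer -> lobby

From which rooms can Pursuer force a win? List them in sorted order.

A0 = {garage, vault}
A1: add {office} — office (Pursuer) has office→garage.
A2: add {studio} — studio (Pursuer) has studio→office.
A3 = A2; e.g. roof (Pursuer) has no edge into A2. Fixed point.
Pursuer's winning region = {garage, office, studio, vault}.

garage, office, studio, vault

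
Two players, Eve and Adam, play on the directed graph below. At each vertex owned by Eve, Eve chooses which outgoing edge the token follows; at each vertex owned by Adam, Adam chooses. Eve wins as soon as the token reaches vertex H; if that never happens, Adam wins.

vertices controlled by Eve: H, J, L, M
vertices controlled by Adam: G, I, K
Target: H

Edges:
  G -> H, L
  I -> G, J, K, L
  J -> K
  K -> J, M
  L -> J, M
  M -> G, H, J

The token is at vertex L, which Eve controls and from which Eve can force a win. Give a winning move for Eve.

A0 = {H}
A1: add {M} — M (Eve) has M→H.
A2: add {L} — L (Eve) has L→M.
A3: add {G} — G (Adam): all of {H, L} already in.
A4 = A3; e.g. I (Adam) can still go to J. Fixed point.
From L, successor M is in the attractor (rank 1); the other successor J is not.

M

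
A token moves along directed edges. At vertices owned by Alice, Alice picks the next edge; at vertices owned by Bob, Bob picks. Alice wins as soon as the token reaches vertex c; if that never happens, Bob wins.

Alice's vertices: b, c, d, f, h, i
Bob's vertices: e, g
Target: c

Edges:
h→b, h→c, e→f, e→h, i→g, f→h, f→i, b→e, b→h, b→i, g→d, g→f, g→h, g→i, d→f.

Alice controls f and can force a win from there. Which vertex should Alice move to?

A0 = {c}
A1: add {h} — h (Alice) has h→c.
A2: add {b, f} — b (Alice) has b→h; f (Alice) has f→h.
A3: add {d, e} — d (Alice) has d→f; e (Bob): all of {f, h} already in.
A4 = A3; e.g. g (Bob) can still go to i. Fixed point.
From f, successor h is in the attractor (rank 1); the other successor i is not.

h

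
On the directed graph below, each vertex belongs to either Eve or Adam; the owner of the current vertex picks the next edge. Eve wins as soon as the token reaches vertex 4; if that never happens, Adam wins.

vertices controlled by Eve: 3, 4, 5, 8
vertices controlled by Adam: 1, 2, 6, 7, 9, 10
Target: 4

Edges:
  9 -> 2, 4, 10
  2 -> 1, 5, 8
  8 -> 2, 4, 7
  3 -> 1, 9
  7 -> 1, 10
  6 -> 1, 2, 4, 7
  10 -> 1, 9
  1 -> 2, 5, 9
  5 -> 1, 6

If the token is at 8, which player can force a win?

A0 = {4}
A1: add {8} — 8 (Eve) has 8→4.
A2 = A1; e.g. 1 (Adam) can still go to 2. Fixed point.
8 ∈ A1, so Eve can force the target.

Eve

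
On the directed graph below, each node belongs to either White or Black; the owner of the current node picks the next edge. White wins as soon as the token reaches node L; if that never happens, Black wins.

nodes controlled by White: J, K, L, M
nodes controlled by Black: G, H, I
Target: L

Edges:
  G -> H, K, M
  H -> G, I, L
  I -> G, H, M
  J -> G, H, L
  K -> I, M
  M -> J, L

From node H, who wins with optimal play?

Black

A0 = {L}
A1: add {J, M} — J (White) has J→L; M (White) has M→L.
A2: add {K} — K (White) has K→M.
A3 = A2; e.g. G (Black) can still go to H. Fixed point.
H never enters the attractor, so Black can avoid the target forever.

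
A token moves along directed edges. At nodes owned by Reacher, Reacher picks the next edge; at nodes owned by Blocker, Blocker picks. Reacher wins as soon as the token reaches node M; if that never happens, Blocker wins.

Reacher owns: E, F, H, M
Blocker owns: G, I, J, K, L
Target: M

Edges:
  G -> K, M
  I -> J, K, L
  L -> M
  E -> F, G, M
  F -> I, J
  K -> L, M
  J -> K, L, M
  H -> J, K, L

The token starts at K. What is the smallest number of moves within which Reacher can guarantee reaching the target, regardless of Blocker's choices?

2

A0 = {M}
A1: add {E, L} — E (Reacher) has E→M; L (Blocker): all of {M} already in.
A2: add {H, K} — H (Reacher) has H→L; K (Blocker): all of {L, M} already in.
K enters the attractor at level 2, so Reacher can force the target in 2 moves from there.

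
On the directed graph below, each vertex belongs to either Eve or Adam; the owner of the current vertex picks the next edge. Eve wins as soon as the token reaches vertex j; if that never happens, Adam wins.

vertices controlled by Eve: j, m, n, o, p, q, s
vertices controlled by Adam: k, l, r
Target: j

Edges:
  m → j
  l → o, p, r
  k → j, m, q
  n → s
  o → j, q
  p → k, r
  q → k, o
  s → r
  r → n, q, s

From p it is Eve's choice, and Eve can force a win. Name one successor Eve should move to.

k

A0 = {j}
A1: add {m, o} — m (Eve) has m→j; o (Eve) has o→j.
A2: add {q} — q (Eve) has q→o.
A3: add {k} — k (Adam): all of {j, m, q} already in.
A4: add {p} — p (Eve) has p→k.
A5 = A4; e.g. l (Adam) can still go to r. Fixed point.
From p, successor k is in the attractor (rank 3); the other successor r is not.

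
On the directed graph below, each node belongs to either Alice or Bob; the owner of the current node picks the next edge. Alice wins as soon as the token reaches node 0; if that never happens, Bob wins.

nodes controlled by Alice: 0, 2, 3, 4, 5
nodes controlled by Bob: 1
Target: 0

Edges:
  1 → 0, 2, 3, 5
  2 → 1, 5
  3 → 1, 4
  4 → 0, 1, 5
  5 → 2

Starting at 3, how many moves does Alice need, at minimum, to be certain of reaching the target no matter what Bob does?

2

A0 = {0}
A1: add {4} — 4 (Alice) has 4→0.
A2: add {3} — 3 (Alice) has 3→4.
A3 = A2; e.g. 1 (Bob) can still go to 2. Fixed point.
3 enters the attractor at level 2, so Alice can force the target in 2 moves from there.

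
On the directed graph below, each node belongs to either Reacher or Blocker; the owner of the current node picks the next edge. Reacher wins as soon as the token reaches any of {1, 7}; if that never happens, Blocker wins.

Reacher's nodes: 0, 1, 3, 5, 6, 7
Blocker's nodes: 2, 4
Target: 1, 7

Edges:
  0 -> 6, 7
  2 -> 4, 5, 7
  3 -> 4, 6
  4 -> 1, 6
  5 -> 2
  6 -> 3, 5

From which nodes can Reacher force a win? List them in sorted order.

0, 1, 7

A0 = {1, 7}
A1: add {0} — 0 (Reacher) has 0→7.
A2 = A1; e.g. 2 (Blocker) can still go to 4. Fixed point.
Reacher's winning region = {0, 1, 7}.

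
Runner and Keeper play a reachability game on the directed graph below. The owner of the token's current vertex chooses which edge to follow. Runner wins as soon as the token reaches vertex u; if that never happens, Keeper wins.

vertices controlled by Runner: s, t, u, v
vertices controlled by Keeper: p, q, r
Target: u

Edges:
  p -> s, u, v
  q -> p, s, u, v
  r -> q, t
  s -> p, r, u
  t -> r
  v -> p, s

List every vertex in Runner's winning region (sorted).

p, q, s, u, v

A0 = {u}
A1: add {s} — s (Runner) has s→u.
A2: add {v} — v (Runner) has v→s.
A3: add {p} — p (Keeper): all of {s, u, v} already in.
A4: add {q} — q (Keeper): all of {p, s, u, v} already in.
A5 = A4; e.g. r (Keeper) can still go to t. Fixed point.
Runner's winning region = {p, q, s, u, v}.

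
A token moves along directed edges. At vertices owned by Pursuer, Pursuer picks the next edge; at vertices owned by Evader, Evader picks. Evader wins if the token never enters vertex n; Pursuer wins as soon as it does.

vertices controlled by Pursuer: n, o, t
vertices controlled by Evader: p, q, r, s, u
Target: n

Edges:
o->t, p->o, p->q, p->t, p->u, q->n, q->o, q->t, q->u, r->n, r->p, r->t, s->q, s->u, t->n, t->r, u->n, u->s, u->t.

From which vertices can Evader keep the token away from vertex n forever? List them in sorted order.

p, q, r, s, u

A0 = {n}
A1: add {t} — t (Pursuer) has t→n.
A2: add {o} — o (Pursuer) has o→t.
A3 = A2; e.g. p (Evader) can still go to q. Fixed point.
Pursuer's attractor = {n, o, t}; Evader avoids the target exactly from the complement.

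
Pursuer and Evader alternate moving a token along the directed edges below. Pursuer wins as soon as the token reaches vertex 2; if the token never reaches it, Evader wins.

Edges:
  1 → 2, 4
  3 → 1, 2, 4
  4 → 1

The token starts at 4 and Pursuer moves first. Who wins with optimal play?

Track states (vertex, player-to-move).
A0 = {(2,Pursuer), (2,Evader)}
A1: add {(1,Pursuer), (3,Pursuer)}.
A2: add {(4,Evader)}.
A3 = A2; e.g. (1,Evader) stays out. (4,Pursuer) never enters ⇒ Evader avoids the target.

Evader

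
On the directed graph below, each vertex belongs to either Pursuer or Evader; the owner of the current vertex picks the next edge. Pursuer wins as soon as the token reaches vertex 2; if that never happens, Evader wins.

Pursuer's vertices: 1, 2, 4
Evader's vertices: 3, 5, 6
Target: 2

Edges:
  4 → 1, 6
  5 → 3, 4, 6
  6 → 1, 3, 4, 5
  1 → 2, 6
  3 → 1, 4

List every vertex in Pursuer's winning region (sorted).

1, 2, 3, 4

A0 = {2}
A1: add {1} — 1 (Pursuer) has 1→2.
A2: add {4} — 4 (Pursuer) has 4→1.
A3: add {3} — 3 (Evader): all of {1, 4} already in.
A4 = A3; e.g. 5 (Evader) can still go to 6. Fixed point.
Pursuer's winning region = {1, 2, 3, 4}.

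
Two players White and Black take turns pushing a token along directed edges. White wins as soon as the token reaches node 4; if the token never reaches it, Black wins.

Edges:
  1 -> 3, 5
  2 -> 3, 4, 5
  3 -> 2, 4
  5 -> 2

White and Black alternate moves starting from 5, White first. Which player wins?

Black

Track states (vertex, player-to-move).
A0 = {(4,White), (4,Black)}
A1: add {(2,White), (3,White)}.
A2: add {(3,Black), (5,Black)}.
A3: add {(1,White)}.
A4 = A3; e.g. (1,Black) stays out. (5,White) never enters ⇒ Black avoids the target.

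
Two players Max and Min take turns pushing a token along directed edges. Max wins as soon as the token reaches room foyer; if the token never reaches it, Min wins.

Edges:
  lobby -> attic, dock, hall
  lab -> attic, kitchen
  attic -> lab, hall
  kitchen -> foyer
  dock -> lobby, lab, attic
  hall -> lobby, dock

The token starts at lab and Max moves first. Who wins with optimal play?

Max

Track states (vertex, player-to-move).
A0 = {(foyer,Max), (foyer,Min)}
A1: add {(kitchen,Max), (kitchen,Min)}.
A2: add {(lab,Max)}.
(lab,Max) ∈ A2 ⇒ Max forces the target.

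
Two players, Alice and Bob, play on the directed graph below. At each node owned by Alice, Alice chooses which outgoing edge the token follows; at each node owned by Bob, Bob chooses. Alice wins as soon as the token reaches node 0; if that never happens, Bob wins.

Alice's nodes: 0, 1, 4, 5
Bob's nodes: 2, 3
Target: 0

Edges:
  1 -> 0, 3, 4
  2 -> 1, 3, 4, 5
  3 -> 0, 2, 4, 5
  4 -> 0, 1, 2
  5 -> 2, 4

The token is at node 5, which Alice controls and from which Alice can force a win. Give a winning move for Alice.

4

A0 = {0}
A1: add {1, 4} — 1 (Alice) has 1→0; 4 (Alice) has 4→0.
A2: add {5} — 5 (Alice) has 5→4.
A3 = A2; e.g. 2 (Bob) can still go to 3. Fixed point.
From 5, successor 4 is in the attractor (rank 1); the other successor 2 is not.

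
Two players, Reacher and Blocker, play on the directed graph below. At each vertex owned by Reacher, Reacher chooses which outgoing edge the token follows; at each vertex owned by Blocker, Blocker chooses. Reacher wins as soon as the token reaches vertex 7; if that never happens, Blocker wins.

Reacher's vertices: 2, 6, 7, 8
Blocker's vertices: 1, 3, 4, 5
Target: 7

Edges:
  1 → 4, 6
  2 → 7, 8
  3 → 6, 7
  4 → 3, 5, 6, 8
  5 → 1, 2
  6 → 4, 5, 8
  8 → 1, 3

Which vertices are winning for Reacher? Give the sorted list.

2, 7

A0 = {7}
A1: add {2} — 2 (Reacher) has 2→7.
A2 = A1; e.g. 1 (Blocker) can still go to 4. Fixed point.
Reacher's winning region = {2, 7}.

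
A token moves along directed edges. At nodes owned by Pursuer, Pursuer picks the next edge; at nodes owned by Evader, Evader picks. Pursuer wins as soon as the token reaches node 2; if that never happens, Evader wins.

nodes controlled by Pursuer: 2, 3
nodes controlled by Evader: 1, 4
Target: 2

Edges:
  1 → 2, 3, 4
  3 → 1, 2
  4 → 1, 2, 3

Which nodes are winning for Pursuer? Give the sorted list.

2, 3

A0 = {2}
A1: add {3} — 3 (Pursuer) has 3→2.
A2 = A1; e.g. 1 (Evader) can still go to 4. Fixed point.
Pursuer's winning region = {2, 3}.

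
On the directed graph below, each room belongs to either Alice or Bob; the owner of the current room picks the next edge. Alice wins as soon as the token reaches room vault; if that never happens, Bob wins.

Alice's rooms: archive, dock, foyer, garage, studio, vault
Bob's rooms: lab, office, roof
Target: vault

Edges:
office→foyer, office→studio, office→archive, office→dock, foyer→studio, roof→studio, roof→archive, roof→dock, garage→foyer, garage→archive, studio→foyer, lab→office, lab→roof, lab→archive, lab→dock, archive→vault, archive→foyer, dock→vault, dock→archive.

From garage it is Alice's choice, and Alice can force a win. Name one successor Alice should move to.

A0 = {vault}
A1: add {archive, dock} — archive (Alice) has archive→vault; dock (Alice) has dock→vault.
A2: add {garage} — garage (Alice) has garage→archive.
A3 = A2; e.g. office (Bob) can still go to foyer. Fixed point.
From garage, successor archive is in the attractor (rank 1); the other successor foyer is not.

archive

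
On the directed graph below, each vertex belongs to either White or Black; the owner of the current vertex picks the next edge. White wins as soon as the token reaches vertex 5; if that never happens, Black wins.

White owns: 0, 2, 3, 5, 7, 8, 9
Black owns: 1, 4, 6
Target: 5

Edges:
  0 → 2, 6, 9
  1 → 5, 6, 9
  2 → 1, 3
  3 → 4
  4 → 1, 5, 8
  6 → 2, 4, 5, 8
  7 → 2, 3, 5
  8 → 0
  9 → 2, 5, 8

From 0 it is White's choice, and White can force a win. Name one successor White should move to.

A0 = {5}
A1: add {7, 9} — 7 (White) has 7→5; 9 (White) has 9→5.
A2: add {0} — 0 (White) has 0→9.
A3: add {8} — 8 (White) has 8→0.
A4 = A3; e.g. 1 (Black) can still go to 6. Fixed point.
From 0, successor 9 is in the attractor (rank 1); the other successors 2, 6 are not.

9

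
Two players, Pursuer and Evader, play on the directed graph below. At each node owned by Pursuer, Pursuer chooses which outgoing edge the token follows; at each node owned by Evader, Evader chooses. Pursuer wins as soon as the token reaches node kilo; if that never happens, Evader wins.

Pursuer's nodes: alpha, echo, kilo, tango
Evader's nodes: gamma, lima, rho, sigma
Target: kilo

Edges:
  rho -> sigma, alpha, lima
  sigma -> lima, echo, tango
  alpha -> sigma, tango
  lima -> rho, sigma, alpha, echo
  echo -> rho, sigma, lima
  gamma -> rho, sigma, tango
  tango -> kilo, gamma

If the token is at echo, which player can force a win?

A0 = {kilo}
A1: add {tango} — tango (Pursuer) has tango→kilo.
A2: add {alpha} — alpha (Pursuer) has alpha→tango.
A3 = A2; e.g. rho (Evader) can still go to sigma. Fixed point.
echo never enters the attractor, so Evader can avoid the target forever.

Evader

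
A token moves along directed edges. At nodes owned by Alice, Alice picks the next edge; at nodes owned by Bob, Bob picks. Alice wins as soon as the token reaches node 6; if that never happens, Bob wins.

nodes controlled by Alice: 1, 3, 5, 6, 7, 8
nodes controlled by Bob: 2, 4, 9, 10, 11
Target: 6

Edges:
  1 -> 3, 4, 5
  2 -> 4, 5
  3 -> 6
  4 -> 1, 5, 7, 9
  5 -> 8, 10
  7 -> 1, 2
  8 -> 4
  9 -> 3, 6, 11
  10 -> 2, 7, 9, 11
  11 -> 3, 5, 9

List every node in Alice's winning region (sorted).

A0 = {6}
A1: add {3} — 3 (Alice) has 3→6.
A2: add {1} — 1 (Alice) has 1→3.
A3: add {7} — 7 (Alice) has 7→1.
A4 = A3; e.g. 2 (Bob) can still go to 4. Fixed point.
Alice's winning region = {1, 3, 6, 7}.

1, 3, 6, 7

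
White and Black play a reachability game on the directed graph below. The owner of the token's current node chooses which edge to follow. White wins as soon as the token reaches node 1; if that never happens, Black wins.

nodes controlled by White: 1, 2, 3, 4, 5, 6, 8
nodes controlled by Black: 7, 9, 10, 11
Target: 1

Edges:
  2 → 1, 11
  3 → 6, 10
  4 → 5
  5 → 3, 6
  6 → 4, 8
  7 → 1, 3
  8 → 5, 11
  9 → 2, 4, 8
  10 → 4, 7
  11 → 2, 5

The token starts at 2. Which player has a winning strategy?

White

A0 = {1}
A1: add {2} — 2 (White) has 2→1.
A2 = A1; e.g. 3 (White) has no edge into A1. Fixed point.
2 ∈ A1, so White can force the target.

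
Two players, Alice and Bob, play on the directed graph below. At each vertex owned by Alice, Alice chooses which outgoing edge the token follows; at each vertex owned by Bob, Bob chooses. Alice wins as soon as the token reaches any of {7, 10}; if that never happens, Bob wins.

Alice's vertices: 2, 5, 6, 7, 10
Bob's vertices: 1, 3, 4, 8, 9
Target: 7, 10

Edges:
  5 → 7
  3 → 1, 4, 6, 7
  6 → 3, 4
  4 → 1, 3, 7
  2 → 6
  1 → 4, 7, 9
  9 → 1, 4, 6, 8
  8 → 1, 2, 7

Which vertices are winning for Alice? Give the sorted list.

A0 = {7, 10}
A1: add {5} — 5 (Alice) has 5→7.
A2 = A1; e.g. 1 (Bob) can still go to 4. Fixed point.
Alice's winning region = {5, 7, 10}.

5, 7, 10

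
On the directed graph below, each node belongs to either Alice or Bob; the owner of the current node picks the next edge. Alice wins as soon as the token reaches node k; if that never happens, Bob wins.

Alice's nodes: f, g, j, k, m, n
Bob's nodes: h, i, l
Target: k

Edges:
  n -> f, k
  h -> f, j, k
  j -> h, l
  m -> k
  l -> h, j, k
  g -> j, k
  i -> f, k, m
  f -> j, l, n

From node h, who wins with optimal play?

A0 = {k}
A1: add {g, m, n} — g (Alice) has g→k; m (Alice) has m→k; n (Alice) has n→k.
A2: add {f} — f (Alice) has f→n.
A3: add {i} — i (Bob): all of {f, k, m} already in.
A4 = A3; e.g. h (Bob) can still go to j. Fixed point.
h never enters the attractor, so Bob can avoid the target forever.

Bob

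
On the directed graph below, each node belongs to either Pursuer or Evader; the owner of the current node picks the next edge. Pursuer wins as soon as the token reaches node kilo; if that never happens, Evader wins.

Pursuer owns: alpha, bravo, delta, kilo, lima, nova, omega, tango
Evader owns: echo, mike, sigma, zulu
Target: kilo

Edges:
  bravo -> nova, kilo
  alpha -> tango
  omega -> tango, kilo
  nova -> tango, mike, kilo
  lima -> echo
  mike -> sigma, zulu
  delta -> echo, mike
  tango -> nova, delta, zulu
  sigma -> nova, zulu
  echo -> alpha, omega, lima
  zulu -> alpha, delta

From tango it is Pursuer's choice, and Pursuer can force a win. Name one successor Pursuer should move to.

nova

A0 = {kilo}
A1: add {bravo, nova, omega} — nova (Pursuer) has nova→kilo; bravo (Pursuer) has bravo→kilo; omega (Pursuer) has omega→kilo.
A2: add {tango} — tango (Pursuer) has tango→nova.
A3: add {alpha} — alpha (Pursuer) has alpha→tango.
A4 = A3; e.g. sigma (Evader) can still go to zulu. Fixed point.
From tango, successor nova is in the attractor (rank 1); the other successors delta, zulu are not.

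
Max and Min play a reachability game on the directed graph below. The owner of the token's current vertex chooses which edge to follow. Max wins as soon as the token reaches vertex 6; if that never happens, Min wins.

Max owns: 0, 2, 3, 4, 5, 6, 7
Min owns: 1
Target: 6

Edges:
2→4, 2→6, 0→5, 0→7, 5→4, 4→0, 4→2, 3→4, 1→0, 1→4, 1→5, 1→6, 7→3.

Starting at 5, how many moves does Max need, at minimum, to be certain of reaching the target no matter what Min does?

3

A0 = {6}
A1: add {2} — 2 (Max) has 2→6.
A2: add {4} — 4 (Max) has 4→2.
A3: add {3, 5} — 3 (Max) has 3→4; 5 (Max) has 5→4.
5 enters the attractor at level 3, so Max can force the target in 3 moves from there.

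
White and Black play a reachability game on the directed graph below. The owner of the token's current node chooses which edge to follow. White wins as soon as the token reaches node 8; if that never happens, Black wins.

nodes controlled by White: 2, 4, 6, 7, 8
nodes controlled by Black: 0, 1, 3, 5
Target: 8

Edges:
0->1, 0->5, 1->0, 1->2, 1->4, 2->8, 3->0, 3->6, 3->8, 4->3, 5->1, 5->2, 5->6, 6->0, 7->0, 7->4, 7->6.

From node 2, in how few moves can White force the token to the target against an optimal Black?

1

A0 = {8}
A1: add {2} — 2 (White) has 2→8.
A2 = A1; e.g. 0 (Black) can still go to 1. Fixed point.
2 enters the attractor at level 1, so White can force the target in 1 move from there.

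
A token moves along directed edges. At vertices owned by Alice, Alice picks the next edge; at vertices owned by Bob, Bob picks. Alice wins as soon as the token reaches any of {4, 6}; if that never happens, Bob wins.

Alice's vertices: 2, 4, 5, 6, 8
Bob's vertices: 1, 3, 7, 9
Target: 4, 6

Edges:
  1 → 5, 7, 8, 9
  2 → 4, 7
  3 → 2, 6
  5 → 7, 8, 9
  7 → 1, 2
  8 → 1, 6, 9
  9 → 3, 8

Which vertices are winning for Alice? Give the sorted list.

2, 3, 4, 5, 6, 8, 9

A0 = {4, 6}
A1: add {2, 8} — 2 (Alice) has 2→4; 8 (Alice) has 8→6.
A2: add {3, 5} — 3 (Bob): all of {2, 6} already in; 5 (Alice) has 5→8.
A3: add {9} — 9 (Bob): all of {3, 8} already in.
A4 = A3; e.g. 1 (Bob) can still go to 7. Fixed point.
Alice's winning region = {2, 3, 4, 5, 6, 8, 9}.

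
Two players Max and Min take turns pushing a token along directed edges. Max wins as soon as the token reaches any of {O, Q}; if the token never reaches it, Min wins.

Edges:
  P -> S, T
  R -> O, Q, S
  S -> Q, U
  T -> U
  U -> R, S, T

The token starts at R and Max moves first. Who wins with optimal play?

Track states (vertex, player-to-move).
A0 = {(O,Max), (O,Min), (Q,Max), (Q,Min)}
A1: add {(R,Max), (S,Max)}.
(R,Max) ∈ A1 ⇒ Max forces the target.

Max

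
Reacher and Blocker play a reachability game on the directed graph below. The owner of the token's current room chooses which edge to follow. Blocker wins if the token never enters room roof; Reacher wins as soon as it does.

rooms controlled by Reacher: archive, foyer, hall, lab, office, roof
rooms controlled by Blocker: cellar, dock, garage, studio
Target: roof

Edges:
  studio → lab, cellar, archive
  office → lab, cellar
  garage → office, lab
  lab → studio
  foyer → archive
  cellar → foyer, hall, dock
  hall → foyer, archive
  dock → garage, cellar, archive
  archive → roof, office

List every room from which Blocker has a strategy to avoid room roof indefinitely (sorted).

cellar, dock, garage, lab, office, studio

A0 = {roof}
A1: add {archive} — archive (Reacher) has archive→roof.
A2: add {foyer, hall} — foyer (Reacher) has foyer→archive; hall (Reacher) has hall→archive.
A3 = A2; e.g. studio (Blocker) can still go to lab. Fixed point.
Reacher's attractor = {archive, foyer, hall, roof}; Blocker avoids the target exactly from the complement.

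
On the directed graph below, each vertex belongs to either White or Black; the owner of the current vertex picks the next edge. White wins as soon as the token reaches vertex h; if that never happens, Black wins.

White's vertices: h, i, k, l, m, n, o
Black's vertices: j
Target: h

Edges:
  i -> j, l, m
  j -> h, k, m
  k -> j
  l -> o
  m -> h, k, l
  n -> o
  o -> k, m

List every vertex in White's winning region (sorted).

A0 = {h}
A1: add {m} — m (White) has m→h.
A2: add {i, o} — i (White) has i→m; o (White) has o→m.
A3: add {l, n} — l (White) has l→o; n (White) has n→o.
A4 = A3; e.g. j (Black) can still go to k. Fixed point.
White's winning region = {h, i, l, m, n, o}.

h, i, l, m, n, o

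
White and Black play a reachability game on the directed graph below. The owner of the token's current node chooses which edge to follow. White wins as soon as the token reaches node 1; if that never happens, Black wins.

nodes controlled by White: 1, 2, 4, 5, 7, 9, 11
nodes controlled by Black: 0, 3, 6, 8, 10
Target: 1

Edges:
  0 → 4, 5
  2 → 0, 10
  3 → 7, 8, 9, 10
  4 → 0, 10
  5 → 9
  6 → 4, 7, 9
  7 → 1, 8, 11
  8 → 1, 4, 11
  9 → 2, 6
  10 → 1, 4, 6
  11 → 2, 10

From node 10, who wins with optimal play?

Black

A0 = {1}
A1: add {7} — 7 (White) has 7→1.
A2 = A1; e.g. 0 (Black) can still go to 4. Fixed point.
10 never enters the attractor, so Black can avoid the target forever.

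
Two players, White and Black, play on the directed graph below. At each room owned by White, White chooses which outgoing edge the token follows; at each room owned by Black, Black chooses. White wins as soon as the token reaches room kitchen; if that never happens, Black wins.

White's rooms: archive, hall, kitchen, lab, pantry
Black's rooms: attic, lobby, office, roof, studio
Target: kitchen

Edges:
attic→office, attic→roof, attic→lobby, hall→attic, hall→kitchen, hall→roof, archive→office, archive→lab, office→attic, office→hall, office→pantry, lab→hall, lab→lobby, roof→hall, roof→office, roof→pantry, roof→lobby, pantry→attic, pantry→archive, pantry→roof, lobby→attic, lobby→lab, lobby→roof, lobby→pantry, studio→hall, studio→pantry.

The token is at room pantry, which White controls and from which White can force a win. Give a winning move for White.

archive

A0 = {kitchen}
A1: add {hall} — hall (White) has hall→kitchen.
A2: add {lab} — lab (White) has lab→hall.
A3: add {archive} — archive (White) has archive→lab.
A4: add {pantry} — pantry (White) has pantry→archive.
A5: add {studio} — studio (Black): all of {hall, pantry} already in.
A6 = A5; e.g. attic (Black) can still go to office. Fixed point.
From pantry, successor archive is in the attractor (rank 3); the other successors attic, roof are not.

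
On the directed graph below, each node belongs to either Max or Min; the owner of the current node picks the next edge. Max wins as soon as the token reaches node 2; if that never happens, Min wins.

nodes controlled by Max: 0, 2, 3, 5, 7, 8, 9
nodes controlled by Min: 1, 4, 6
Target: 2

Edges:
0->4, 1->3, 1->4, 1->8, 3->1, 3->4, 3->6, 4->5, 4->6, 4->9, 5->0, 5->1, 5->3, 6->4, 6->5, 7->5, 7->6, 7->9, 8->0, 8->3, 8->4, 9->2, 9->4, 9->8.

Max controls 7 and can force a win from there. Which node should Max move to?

A0 = {2}
A1: add {9} — 9 (Max) has 9→2.
A2: add {7} — 7 (Max) has 7→9.
A3 = A2; e.g. 0 (Max) has no edge into A2. Fixed point.
From 7, successor 9 is in the attractor (rank 1); the other successors 5, 6 are not.

9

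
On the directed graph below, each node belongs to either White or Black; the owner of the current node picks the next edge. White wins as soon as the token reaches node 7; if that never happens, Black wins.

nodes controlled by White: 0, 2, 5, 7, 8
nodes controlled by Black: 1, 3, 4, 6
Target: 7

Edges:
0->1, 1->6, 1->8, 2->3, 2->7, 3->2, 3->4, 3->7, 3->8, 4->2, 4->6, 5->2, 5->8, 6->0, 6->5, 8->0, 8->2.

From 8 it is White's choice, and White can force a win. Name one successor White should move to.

2

A0 = {7}
A1: add {2} — 2 (White) has 2→7.
A2: add {5, 8} — 5 (White) has 5→2; 8 (White) has 8→2.
A3 = A2; e.g. 0 (White) has no edge into A2. Fixed point.
From 8, successor 2 is in the attractor (rank 1); the other successor 0 is not.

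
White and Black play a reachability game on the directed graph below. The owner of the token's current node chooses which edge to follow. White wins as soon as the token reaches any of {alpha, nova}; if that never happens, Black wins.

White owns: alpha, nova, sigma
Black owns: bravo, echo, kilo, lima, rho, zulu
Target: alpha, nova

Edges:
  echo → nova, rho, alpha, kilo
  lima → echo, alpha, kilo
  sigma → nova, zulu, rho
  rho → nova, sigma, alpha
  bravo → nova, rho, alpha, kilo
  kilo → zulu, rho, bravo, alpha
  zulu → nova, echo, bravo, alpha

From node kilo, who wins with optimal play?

Black

A0 = {alpha, nova}
A1: add {sigma} — sigma (White) has sigma→nova.
A2: add {rho} — rho (Black): all of {nova, sigma, alpha} already in.
A3 = A2; e.g. zulu (Black) can still go to echo. Fixed point.
kilo never enters the attractor, so Black can avoid the target forever.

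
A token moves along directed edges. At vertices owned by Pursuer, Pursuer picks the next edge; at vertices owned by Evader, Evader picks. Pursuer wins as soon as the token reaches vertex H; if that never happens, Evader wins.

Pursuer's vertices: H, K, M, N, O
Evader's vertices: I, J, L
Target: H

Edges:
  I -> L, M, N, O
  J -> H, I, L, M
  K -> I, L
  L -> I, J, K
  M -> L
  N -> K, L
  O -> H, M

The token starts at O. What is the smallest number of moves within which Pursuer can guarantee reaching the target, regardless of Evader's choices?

A0 = {H}
A1: add {O} — O (Pursuer) has O→H.
A2 = A1; e.g. I (Evader) can still go to L. Fixed point.
O enters the attractor at level 1, so Pursuer can force the target in 1 move from there.

1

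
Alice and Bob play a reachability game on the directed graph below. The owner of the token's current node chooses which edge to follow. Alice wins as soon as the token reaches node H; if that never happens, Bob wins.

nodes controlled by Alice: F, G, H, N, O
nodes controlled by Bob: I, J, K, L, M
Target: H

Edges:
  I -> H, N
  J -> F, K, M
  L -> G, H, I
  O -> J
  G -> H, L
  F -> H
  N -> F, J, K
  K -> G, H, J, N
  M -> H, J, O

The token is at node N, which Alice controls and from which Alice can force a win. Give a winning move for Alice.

A0 = {H}
A1: add {F, G} — F (Alice) has F→H; G (Alice) has G→H.
A2: add {N} — N (Alice) has N→F.
A3: add {I} — I (Bob): all of {H, N} already in.
A4: add {L} — L (Bob): all of {G, H, I} already in.
A5 = A4; e.g. J (Bob) can still go to K. Fixed point.
From N, successor F is in the attractor (rank 1); the other successors J, K are not.

F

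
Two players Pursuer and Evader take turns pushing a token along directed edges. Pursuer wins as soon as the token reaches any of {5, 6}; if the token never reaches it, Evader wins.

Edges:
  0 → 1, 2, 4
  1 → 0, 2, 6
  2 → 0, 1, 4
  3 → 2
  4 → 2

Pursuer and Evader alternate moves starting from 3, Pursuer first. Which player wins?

Evader

Track states (vertex, player-to-move).
A0 = {(5,Pursuer), (5,Evader), (6,Pursuer), (6,Evader)}
A1: add {(1,Pursuer)}.
A2 = A1; e.g. (0,Pursuer) stays out. (3,Pursuer) never enters ⇒ Evader avoids the target.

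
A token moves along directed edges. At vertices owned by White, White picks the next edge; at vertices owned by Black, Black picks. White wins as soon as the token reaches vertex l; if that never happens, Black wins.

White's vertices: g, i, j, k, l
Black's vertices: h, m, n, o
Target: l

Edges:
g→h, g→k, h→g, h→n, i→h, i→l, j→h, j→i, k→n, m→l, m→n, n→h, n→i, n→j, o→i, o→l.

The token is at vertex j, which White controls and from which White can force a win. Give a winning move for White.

A0 = {l}
A1: add {i} — i (White) has i→l.
A2: add {j, o} — j (White) has j→i; o (Black): all of {i, l} already in.
A3 = A2; e.g. g (White) has no edge into A2. Fixed point.
From j, successor i is in the attractor (rank 1); the other successor h is not.

i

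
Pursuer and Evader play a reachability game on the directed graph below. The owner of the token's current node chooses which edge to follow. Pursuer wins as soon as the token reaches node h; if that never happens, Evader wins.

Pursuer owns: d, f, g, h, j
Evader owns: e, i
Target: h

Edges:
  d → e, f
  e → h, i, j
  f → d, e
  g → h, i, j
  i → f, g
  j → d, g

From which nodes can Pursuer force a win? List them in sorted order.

g, h, j

A0 = {h}
A1: add {g} — g (Pursuer) has g→h.
A2: add {j} — j (Pursuer) has j→g.
A3 = A2; e.g. d (Pursuer) has no edge into A2. Fixed point.
Pursuer's winning region = {g, h, j}.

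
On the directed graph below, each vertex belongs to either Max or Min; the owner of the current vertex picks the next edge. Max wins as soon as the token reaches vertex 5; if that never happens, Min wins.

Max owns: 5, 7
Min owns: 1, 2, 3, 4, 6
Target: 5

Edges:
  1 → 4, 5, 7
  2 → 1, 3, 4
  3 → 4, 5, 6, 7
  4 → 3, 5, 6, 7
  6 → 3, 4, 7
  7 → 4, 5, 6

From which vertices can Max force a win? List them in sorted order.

5, 7

A0 = {5}
A1: add {7} — 7 (Max) has 7→5.
A2 = A1; e.g. 1 (Min) can still go to 4. Fixed point.
Max's winning region = {5, 7}.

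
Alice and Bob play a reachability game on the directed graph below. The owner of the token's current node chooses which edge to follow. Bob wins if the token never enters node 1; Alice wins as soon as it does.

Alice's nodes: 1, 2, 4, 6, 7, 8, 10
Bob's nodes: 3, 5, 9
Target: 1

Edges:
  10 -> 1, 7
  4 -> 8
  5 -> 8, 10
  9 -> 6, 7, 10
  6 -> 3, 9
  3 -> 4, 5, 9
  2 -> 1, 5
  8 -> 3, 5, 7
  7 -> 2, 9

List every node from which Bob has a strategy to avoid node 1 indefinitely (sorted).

3, 6, 9

A0 = {1}
A1: add {2, 10} — 2 (Alice) has 2→1; 10 (Alice) has 10→1.
A2: add {7} — 7 (Alice) has 7→2.
A3: add {8} — 8 (Alice) has 8→7.
A4: add {4, 5} — 4 (Alice) has 4→8; 5 (Bob): all of {8, 10} already in.
A5 = A4; e.g. 3 (Bob) can still go to 9. Fixed point.
Alice's attractor = {1, 2, 4, 5, 7, 8, 10}; Bob avoids the target exactly from the complement.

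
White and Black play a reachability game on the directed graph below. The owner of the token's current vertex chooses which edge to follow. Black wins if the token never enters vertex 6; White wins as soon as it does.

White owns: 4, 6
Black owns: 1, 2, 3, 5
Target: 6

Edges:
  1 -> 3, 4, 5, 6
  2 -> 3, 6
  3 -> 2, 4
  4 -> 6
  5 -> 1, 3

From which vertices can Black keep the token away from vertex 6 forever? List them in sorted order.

1, 2, 3, 5

A0 = {6}
A1: add {4} — 4 (White) has 4→6.
A2 = A1; e.g. 1 (Black) can still go to 3. Fixed point.
White's attractor = {4, 6}; Black avoids the target exactly from the complement.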